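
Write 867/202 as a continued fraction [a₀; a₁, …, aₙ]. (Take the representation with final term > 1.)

867 = 4×202 + 59
202 = 3×59 + 25
59 = 2×25 + 9
25 = 2×9 + 7
9 = 1×7 + 2
7 = 3×2 + 1
2 = 2×1 + 0  (stop)
So 867/202 = [4; 3, 2, 2, 1, 3, 2].

[4; 3, 2, 2, 1, 3, 2]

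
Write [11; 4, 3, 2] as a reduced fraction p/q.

Using pₖ = aₖpₖ₋₁ + pₖ₋₂ and qₖ = aₖqₖ₋₁ + qₖ₋₂:
  k=0: a=11, p=11, q=1
  k=1: a=4, p=45, q=4
  k=2: a=3, p=146, q=13
  k=3: a=2, p=337, q=30

337/30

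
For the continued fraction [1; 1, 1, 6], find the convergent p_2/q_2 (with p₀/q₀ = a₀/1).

Using pₖ = aₖpₖ₋₁ + pₖ₋₂, qₖ = aₖqₖ₋₁ + qₖ₋₂ (with p₋₁=1, p₋₂=0, q₋₁=0, q₋₂=1):
  k=0: a=1, p=1, q=1
  k=1: a=1, p=2, q=1
  k=2: a=1, p=3, q=2

3/2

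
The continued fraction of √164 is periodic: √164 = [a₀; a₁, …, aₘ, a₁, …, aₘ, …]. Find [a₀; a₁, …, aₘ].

[12; 1, 4, 6, 4, 1, 24]

a₀ = ⌊√164⌋ = 12.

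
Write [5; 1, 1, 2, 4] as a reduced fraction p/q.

123/22

Fold from the inside: start with 4/1.
  2 + 1/4 = 9/4
  1 + 4/9 = 13/9
  1 + 9/13 = 22/13
  5 + 13/22 = 123/22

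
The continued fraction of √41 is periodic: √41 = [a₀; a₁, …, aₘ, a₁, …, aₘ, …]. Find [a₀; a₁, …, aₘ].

a₀ = ⌊√41⌋ = 6.
With m₀=0, d₀=1 and mₖ₊₁ = dₖaₖ − mₖ, dₖ₊₁ = (n − mₖ₊₁²)/dₖ, aₖ₊₁ = ⌊(a₀+mₖ₊₁)/dₖ₊₁⌋:
  k=1: m=6, d=5, a=2
  k=2: m=4, d=5, a=2
  k=3: m=6, d=1, a=12
d=1 and a=2a₀=12 at k=3, so the next step gives (m, d) = (6, 5) again — its k=1 value — and the period has length 3.

[6; 2, 2, 12]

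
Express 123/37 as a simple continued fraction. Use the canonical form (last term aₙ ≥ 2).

123 = 3*37 + 12
37 = 3*12 + 1
12 = 12*1 + 0  (stop)
So 123/37 = [3; 3, 12].

[3; 3, 12]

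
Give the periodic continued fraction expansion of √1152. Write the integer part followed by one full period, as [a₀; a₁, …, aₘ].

a₀ = ⌊√1152⌋ = 33.
With m₀=0, d₀=1 and mₖ₊₁ = dₖaₖ − mₖ, dₖ₊₁ = (n − mₖ₊₁²)/dₖ, aₖ₊₁ = ⌊(a₀+mₖ₊₁)/dₖ₊₁⌋:
  k=1: m=33, d=63, a=1
  k=2: m=30, d=4, a=15
  k=3: m=30, d=63, a=1
  k=4: m=33, d=1, a=66
d=1 and a=2a₀=66 at k=4, so the next step gives (m, d) = (33, 63) again — its k=1 value — and the period has length 4.

[33; 1, 15, 1, 66]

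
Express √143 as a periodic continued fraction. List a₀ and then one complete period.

[11; 1, 22]

a₀ = ⌊√143⌋ = 11.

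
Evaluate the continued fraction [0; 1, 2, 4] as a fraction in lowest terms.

9/13

Using pₖ = aₖpₖ₋₁ + pₖ₋₂ and qₖ = aₖqₖ₋₁ + qₖ₋₂:
  k=0: a=0, p=0, q=1
  k=1: a=1, p=1, q=1
  k=2: a=2, p=2, q=3
  k=3: a=4, p=9, q=13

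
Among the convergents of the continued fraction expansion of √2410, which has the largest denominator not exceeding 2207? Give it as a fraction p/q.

√2410 = [49; 10, 1, 8, 1, 10, 98, …] (period length 6).
Convergents:
  p_0/q_0 = 49/1
  p_1/q_1 = 491/10
  p_2/q_2 = 540/11
  p_3/q_3 = 4811/98
  p_4/q_4 = 5351/109
  p_5/q_5 = 58321/1188
  p_6/q_6 = 5720809/116533
q_5 = 1188 ≤ 2207 < 116533 = q_6, so the answer is 58321/1188.

58321/1188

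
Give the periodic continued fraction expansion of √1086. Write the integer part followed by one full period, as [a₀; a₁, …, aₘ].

[32; 1, 20, 1, 64]

a₀ = ⌊√1086⌋ = 32.
With m₀=0, d₀=1 and mₖ₊₁ = dₖaₖ − mₖ, dₖ₊₁ = (n − mₖ₊₁²)/dₖ, aₖ₊₁ = ⌊(a₀+mₖ₊₁)/dₖ₊₁⌋:
  k=1: m=32, d=62, a=1
  k=2: m=30, d=3, a=20
  k=3: m=30, d=62, a=1
  k=4: m=32, d=1, a=64
d=1 and a=2a₀=64 at k=4, so the next step gives (m, d) = (32, 62) again — its k=1 value — and the period has length 4.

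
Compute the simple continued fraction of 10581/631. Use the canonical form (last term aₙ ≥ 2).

10581 = 16·631 + 485
631 = 1·485 + 146
485 = 3·146 + 47
146 = 3·47 + 5
47 = 9·5 + 2
5 = 2·2 + 1
2 = 2·1 + 0  (stop)
So 10581/631 = [16; 1, 3, 3, 9, 2, 2].

[16; 1, 3, 3, 9, 2, 2]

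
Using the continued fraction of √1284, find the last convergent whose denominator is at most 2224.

77005/2149

√1284 = [35; 1, 4, 1, 70, …] (period length 4).
Convergents:
  p_0/q_0 = 35/1
  p_1/q_1 = 36/1
  p_2/q_2 = 179/5
  p_3/q_3 = 215/6
  p_4/q_4 = 15229/425
  p_5/q_5 = 15444/431
  p_6/q_6 = 77005/2149
  p_7/q_7 = 92449/2580
q_6 = 2149 ≤ 2224 < 2580 = q_7, so the answer is 77005/2149.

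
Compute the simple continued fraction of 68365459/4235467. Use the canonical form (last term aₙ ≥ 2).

68365459 = 16*4235467 + 597987
4235467 = 7*597987 + 49558
597987 = 12*49558 + 3291
49558 = 15*3291 + 193
3291 = 17*193 + 10
193 = 19*10 + 3
10 = 3*3 + 1
3 = 3*1 + 0  (stop)
So 68365459/4235467 = [16; 7, 12, 15, 17, 19, 3, 3].

[16; 7, 12, 15, 17, 19, 3, 3]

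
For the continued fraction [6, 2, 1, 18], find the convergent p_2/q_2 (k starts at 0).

19/3

Using pₖ = aₖpₖ₋₁ + pₖ₋₂, qₖ = aₖqₖ₋₁ + qₖ₋₂ (with p₋₁=1, p₋₂=0, q₋₁=0, q₋₂=1):
  k=0: a=6, p=6, q=1
  k=1: a=2, p=13, q=2
  k=2: a=1, p=19, q=3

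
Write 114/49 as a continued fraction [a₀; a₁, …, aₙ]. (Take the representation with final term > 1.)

[2; 3, 16]

114 = 2*49 + 16
49 = 3*16 + 1
16 = 16*1 + 0  (stop)
So 114/49 = [2; 3, 16].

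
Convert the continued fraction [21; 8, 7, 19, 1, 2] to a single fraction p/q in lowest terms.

Fold from the inside: start with 2/1.
  1 + 1/2 = 3/2
  19 + 2/3 = 59/3
  7 + 3/59 = 416/59
  8 + 59/416 = 3387/416
  21 + 416/3387 = 71543/3387

71543/3387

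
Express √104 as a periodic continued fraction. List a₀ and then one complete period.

a₀ = ⌊√104⌋ = 10.
With m₀=0, d₀=1 and mₖ₊₁ = dₖaₖ − mₖ, dₖ₊₁ = (n − mₖ₊₁²)/dₖ, aₖ₊₁ = ⌊(a₀+mₖ₊₁)/dₖ₊₁⌋:
  k=1: m=10, d=4, a=5
  k=2: m=10, d=1, a=20
d=1 and a=2a₀=20 at k=2, so the next step gives (m, d) = (10, 4) again — its k=1 value — and the period has length 2.

[10; 5, 20]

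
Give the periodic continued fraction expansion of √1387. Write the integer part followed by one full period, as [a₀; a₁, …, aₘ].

[37; 4, 8, 37, 8, 4, 74]

a₀ = ⌊√1387⌋ = 37.
With m₀=0, d₀=1 and mₖ₊₁ = dₖaₖ − mₖ, dₖ₊₁ = (n − mₖ₊₁²)/dₖ, aₖ₊₁ = ⌊(a₀+mₖ₊₁)/dₖ₊₁⌋:
  k=1: m=37, d=18, a=4
  k=2: m=35, d=9, a=8
  k=3: m=37, d=2, a=37
  k=4: m=37, d=9, a=8
  k=5: m=35, d=18, a=4
  k=6: m=37, d=1, a=74
d=1 and a=2a₀=74 at k=6, so the next step gives (m, d) = (37, 18) again — its k=1 value — and the period has length 6.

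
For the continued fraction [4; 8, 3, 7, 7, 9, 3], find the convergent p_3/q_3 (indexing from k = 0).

Using pₖ = aₖpₖ₋₁ + pₖ₋₂, qₖ = aₖqₖ₋₁ + qₖ₋₂ (with p₋₁=1, p₋₂=0, q₋₁=0, q₋₂=1):
  k=0: a=4, p=4, q=1
  k=1: a=8, p=33, q=8
  k=2: a=3, p=103, q=25
  k=3: a=7, p=754, q=183

754/183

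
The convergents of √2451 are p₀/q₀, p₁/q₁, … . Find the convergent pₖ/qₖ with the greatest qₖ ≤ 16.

99/2

√2451 = [49; 1, 1, 32, 1, 1, 98, …] (period length 6).
Convergents:
  p_0/q_0 = 49/1
  p_1/q_1 = 50/1
  p_2/q_2 = 99/2
  p_3/q_3 = 3218/65
q_2 = 2 ≤ 16 < 65 = q_3, so the answer is 99/2.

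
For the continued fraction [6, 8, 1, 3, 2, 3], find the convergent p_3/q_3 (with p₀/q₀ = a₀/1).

Using pₖ = aₖpₖ₋₁ + pₖ₋₂, qₖ = aₖqₖ₋₁ + qₖ₋₂ (with p₋₁=1, p₋₂=0, q₋₁=0, q₋₂=1):
  k=0: a=6, p=6, q=1
  k=1: a=8, p=49, q=8
  k=2: a=1, p=55, q=9
  k=3: a=3, p=214, q=35

214/35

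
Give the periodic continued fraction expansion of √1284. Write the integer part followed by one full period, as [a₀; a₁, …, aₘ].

a₀ = ⌊√1284⌋ = 35.
With m₀=0, d₀=1 and mₖ₊₁ = dₖaₖ − mₖ, dₖ₊₁ = (n − mₖ₊₁²)/dₖ, aₖ₊₁ = ⌊(a₀+mₖ₊₁)/dₖ₊₁⌋:
  k=1: m=35, d=59, a=1
  k=2: m=24, d=12, a=4
  k=3: m=24, d=59, a=1
  k=4: m=35, d=1, a=70
d=1 and a=2a₀=70 at k=4, so the next step gives (m, d) = (35, 59) again — its k=1 value — and the period has length 4.

[35; 1, 4, 1, 70]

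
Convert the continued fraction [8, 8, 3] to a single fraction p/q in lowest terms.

Fold from the inside: start with 3/1.
  8 + 1/3 = 25/3
  8 + 3/25 = 203/25

203/25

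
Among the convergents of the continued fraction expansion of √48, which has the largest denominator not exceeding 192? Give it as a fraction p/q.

√48 = [6; 1, 12, …] (period length 2).
Convergents:
  p_0/q_0 = 6/1
  p_1/q_1 = 7/1
  p_2/q_2 = 90/13
  p_3/q_3 = 97/14
  p_4/q_4 = 1254/181
  p_5/q_5 = 1351/195
q_4 = 181 ≤ 192 < 195 = q_5, so the answer is 1254/181.

1254/181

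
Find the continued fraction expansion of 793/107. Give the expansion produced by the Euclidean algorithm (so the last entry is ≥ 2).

793 = 7·107 + 44
107 = 2·44 + 19
44 = 2·19 + 6
19 = 3·6 + 1
6 = 6·1 + 0  (stop)
So 793/107 = [7; 2, 2, 3, 6].

[7; 2, 2, 3, 6]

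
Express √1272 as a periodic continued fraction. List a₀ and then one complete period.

[35; 1, 1, 1, 70]

a₀ = ⌊√1272⌋ = 35.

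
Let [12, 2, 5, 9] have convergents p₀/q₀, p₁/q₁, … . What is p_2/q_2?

Using pₖ = aₖpₖ₋₁ + pₖ₋₂, qₖ = aₖqₖ₋₁ + qₖ₋₂ (with p₋₁=1, p₋₂=0, q₋₁=0, q₋₂=1):
  k=0: a=12, p=12, q=1
  k=1: a=2, p=25, q=2
  k=2: a=5, p=137, q=11

137/11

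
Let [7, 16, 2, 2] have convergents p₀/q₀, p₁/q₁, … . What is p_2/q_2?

233/33

Using pₖ = aₖpₖ₋₁ + pₖ₋₂, qₖ = aₖqₖ₋₁ + qₖ₋₂ (with p₋₁=1, p₋₂=0, q₋₁=0, q₋₂=1):
  k=0: a=7, p=7, q=1
  k=1: a=16, p=113, q=16
  k=2: a=2, p=233, q=33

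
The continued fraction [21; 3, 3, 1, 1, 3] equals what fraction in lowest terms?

1747/82

Fold from the inside: start with 3/1.
  1 + 1/3 = 4/3
  1 + 3/4 = 7/4
  3 + 4/7 = 25/7
  3 + 7/25 = 82/25
  21 + 25/82 = 1747/82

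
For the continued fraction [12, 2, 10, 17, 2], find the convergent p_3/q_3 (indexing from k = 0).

Using pₖ = aₖpₖ₋₁ + pₖ₋₂, qₖ = aₖqₖ₋₁ + qₖ₋₂ (with p₋₁=1, p₋₂=0, q₋₁=0, q₋₂=1):
  k=0: a=12, p=12, q=1
  k=1: a=2, p=25, q=2
  k=2: a=10, p=262, q=21
  k=3: a=17, p=4479, q=359

4479/359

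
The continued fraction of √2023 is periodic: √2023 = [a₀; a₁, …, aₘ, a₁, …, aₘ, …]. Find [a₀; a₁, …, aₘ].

[44; 1, 43, 1, 88]

a₀ = ⌊√2023⌋ = 44.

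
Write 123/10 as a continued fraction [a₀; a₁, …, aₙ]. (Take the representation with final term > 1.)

123 = 12*10 + 3
10 = 3*3 + 1
3 = 3*1 + 0  (stop)
So 123/10 = [12; 3, 3].

[12; 3, 3]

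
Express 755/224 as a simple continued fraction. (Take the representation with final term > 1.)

[3; 2, 1, 2, 3, 8]

755 = 3×224 + 83
224 = 2×83 + 58
83 = 1×58 + 25
58 = 2×25 + 8
25 = 3×8 + 1
8 = 8×1 + 0  (stop)
So 755/224 = [3; 2, 1, 2, 3, 8].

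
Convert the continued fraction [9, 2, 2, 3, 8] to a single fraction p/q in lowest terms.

Fold from the inside: start with 8/1.
  3 + 1/8 = 25/8
  2 + 8/25 = 58/25
  2 + 25/58 = 141/58
  9 + 58/141 = 1327/141

1327/141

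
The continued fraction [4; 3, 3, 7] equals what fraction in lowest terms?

Fold from the inside: start with 7/1.
  3 + 1/7 = 22/7
  3 + 7/22 = 73/22
  4 + 22/73 = 314/73

314/73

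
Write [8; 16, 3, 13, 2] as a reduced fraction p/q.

10923/1355

Fold from the inside: start with 2/1.
  13 + 1/2 = 27/2
  3 + 2/27 = 83/27
  16 + 27/83 = 1355/83
  8 + 83/1355 = 10923/1355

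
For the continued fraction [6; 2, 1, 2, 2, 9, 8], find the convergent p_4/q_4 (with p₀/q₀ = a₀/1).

121/19

Using pₖ = aₖpₖ₋₁ + pₖ₋₂, qₖ = aₖqₖ₋₁ + qₖ₋₂ (with p₋₁=1, p₋₂=0, q₋₁=0, q₋₂=1):
  k=0: a=6, p=6, q=1
  k=1: a=2, p=13, q=2
  k=2: a=1, p=19, q=3
  k=3: a=2, p=51, q=8
  k=4: a=2, p=121, q=19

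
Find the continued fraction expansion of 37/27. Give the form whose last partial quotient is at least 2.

[1; 2, 1, 2, 3]

37 = 1·27 + 10
27 = 2·10 + 7
10 = 1·7 + 3
7 = 2·3 + 1
3 = 3·1 + 0  (stop)
So 37/27 = [1; 2, 1, 2, 3].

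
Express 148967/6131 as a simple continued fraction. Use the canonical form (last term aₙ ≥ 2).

148967 = 24·6131 + 1823
6131 = 3·1823 + 662
1823 = 2·662 + 499
662 = 1·499 + 163
499 = 3·163 + 10
163 = 16·10 + 3
10 = 3·3 + 1
3 = 3·1 + 0  (stop)
So 148967/6131 = [24; 3, 2, 1, 3, 16, 3, 3].

[24; 3, 2, 1, 3, 16, 3, 3]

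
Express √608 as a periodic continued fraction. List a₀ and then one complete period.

[24; 1, 1, 1, 11, 1, 1, 1, 48]

a₀ = ⌊√608⌋ = 24.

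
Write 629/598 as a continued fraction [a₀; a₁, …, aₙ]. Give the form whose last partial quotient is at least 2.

629 = 1×598 + 31
598 = 19×31 + 9
31 = 3×9 + 4
9 = 2×4 + 1
4 = 4×1 + 0  (stop)
So 629/598 = [1; 19, 3, 2, 4].

[1; 19, 3, 2, 4]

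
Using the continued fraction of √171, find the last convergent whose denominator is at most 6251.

√171 = [13; 13, 26, …] (period length 2).
Convergents:
  p_0/q_0 = 13/1
  p_1/q_1 = 170/13
  p_2/q_2 = 4433/339
  p_3/q_3 = 57799/4420
  p_4/q_4 = 1507207/115259
q_3 = 4420 ≤ 6251 < 115259 = q_4, so the answer is 57799/4420.

57799/4420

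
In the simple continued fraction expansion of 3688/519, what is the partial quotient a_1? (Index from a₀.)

3688 = 7·519 + 55   →  a_0 = 7
519 = 9·55 + 24   →  a_1 = 9

9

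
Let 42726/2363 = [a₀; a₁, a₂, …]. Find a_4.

42726 = 18·2363 + 192   →  a_0 = 18
2363 = 12·192 + 59   →  a_1 = 12
192 = 3·59 + 15   →  a_2 = 3
59 = 3·15 + 14   →  a_3 = 3
15 = 1·14 + 1   →  a_4 = 1

1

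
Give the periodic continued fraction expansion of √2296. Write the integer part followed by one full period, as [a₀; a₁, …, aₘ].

a₀ = ⌊√2296⌋ = 47.
With m₀=0, d₀=1 and mₖ₊₁ = dₖaₖ − mₖ, dₖ₊₁ = (n − mₖ₊₁²)/dₖ, aₖ₊₁ = ⌊(a₀+mₖ₊₁)/dₖ₊₁⌋:
  k=1: m=47, d=87, a=1
  k=2: m=40, d=8, a=10
  k=3: m=40, d=87, a=1
  k=4: m=47, d=1, a=94
d=1 and a=2a₀=94 at k=4, so the next step gives (m, d) = (47, 87) again — its k=1 value — and the period has length 4.

[47; 1, 10, 1, 94]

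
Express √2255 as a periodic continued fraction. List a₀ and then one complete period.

a₀ = ⌊√2255⌋ = 47.
With m₀=0, d₀=1 and mₖ₊₁ = dₖaₖ − mₖ, dₖ₊₁ = (n − mₖ₊₁²)/dₖ, aₖ₊₁ = ⌊(a₀+mₖ₊₁)/dₖ₊₁⌋:
  k=1: m=47, d=46, a=2
  k=2: m=45, d=5, a=18
  k=3: m=45, d=46, a=2
  k=4: m=47, d=1, a=94
d=1 and a=2a₀=94 at k=4, so the next step gives (m, d) = (47, 46) again — its k=1 value — and the period has length 4.

[47; 2, 18, 2, 94]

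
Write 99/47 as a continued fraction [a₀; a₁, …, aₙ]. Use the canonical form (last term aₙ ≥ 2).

[2; 9, 2, 2]

99 = 2·47 + 5
47 = 9·5 + 2
5 = 2·2 + 1
2 = 2·1 + 0  (stop)
So 99/47 = [2; 9, 2, 2].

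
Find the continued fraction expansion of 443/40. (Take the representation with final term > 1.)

443 = 11*40 + 3
40 = 13*3 + 1
3 = 3*1 + 0  (stop)
So 443/40 = [11; 13, 3].

[11; 13, 3]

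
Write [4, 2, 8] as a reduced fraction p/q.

76/17

Fold from the inside: start with 8/1.
  2 + 1/8 = 17/8
  4 + 8/17 = 76/17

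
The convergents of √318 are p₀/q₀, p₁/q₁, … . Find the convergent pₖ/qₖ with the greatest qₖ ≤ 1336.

22897/1284

√318 = [17; 1, 4, 1, 34, …] (period length 4).
Convergents:
  p_0/q_0 = 17/1
  p_1/q_1 = 18/1
  p_2/q_2 = 89/5
  p_3/q_3 = 107/6
  p_4/q_4 = 3727/209
  p_5/q_5 = 3834/215
  p_6/q_6 = 19063/1069
  p_7/q_7 = 22897/1284
  p_8/q_8 = 797561/44725
q_7 = 1284 ≤ 1336 < 44725 = q_8, so the answer is 22897/1284.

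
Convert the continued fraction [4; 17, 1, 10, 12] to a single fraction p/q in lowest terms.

Using pₖ = aₖpₖ₋₁ + pₖ₋₂ and qₖ = aₖqₖ₋₁ + qₖ₋₂:
  k=0: a=4, p=4, q=1
  k=1: a=17, p=69, q=17
  k=2: a=1, p=73, q=18
  k=3: a=10, p=799, q=197
  k=4: a=12, p=9661, q=2382

9661/2382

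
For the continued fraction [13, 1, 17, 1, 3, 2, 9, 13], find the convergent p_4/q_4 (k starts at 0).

1046/75

Using pₖ = aₖpₖ₋₁ + pₖ₋₂, qₖ = aₖqₖ₋₁ + qₖ₋₂ (with p₋₁=1, p₋₂=0, q₋₁=0, q₋₂=1):
  k=0: a=13, p=13, q=1
  k=1: a=1, p=14, q=1
  k=2: a=17, p=251, q=18
  k=3: a=1, p=265, q=19
  k=4: a=3, p=1046, q=75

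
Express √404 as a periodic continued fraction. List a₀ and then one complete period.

a₀ = ⌊√404⌋ = 20.

[20; 10, 40]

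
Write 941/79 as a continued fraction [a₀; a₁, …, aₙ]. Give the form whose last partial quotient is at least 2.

[11; 1, 10, 3, 2]

941 = 11*79 + 72
79 = 1*72 + 7
72 = 10*7 + 2
7 = 3*2 + 1
2 = 2*1 + 0  (stop)
So 941/79 = [11; 1, 10, 3, 2].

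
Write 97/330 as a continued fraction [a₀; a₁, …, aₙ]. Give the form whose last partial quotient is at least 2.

[0; 3, 2, 2, 19]

97 = 0*330 + 97
330 = 3*97 + 39
97 = 2*39 + 19
39 = 2*19 + 1
19 = 19*1 + 0  (stop)
So 97/330 = [0; 3, 2, 2, 19].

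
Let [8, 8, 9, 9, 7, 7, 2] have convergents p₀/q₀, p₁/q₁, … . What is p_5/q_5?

274251/33761

Using pₖ = aₖpₖ₋₁ + pₖ₋₂, qₖ = aₖqₖ₋₁ + qₖ₋₂ (with p₋₁=1, p₋₂=0, q₋₁=0, q₋₂=1):
  k=0: a=8, p=8, q=1
  k=1: a=8, p=65, q=8
  k=2: a=9, p=593, q=73
  k=3: a=9, p=5402, q=665
  k=4: a=7, p=38407, q=4728
  k=5: a=7, p=274251, q=33761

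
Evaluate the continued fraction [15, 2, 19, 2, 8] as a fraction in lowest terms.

10516/679

Using pₖ = aₖpₖ₋₁ + pₖ₋₂ and qₖ = aₖqₖ₋₁ + qₖ₋₂:
  k=0: a=15, p=15, q=1
  k=1: a=2, p=31, q=2
  k=2: a=19, p=604, q=39
  k=3: a=2, p=1239, q=80
  k=4: a=8, p=10516, q=679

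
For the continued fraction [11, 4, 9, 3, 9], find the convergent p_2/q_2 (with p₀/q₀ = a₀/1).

416/37

Using pₖ = aₖpₖ₋₁ + pₖ₋₂, qₖ = aₖqₖ₋₁ + qₖ₋₂ (with p₋₁=1, p₋₂=0, q₋₁=0, q₋₂=1):
  k=0: a=11, p=11, q=1
  k=1: a=4, p=45, q=4
  k=2: a=9, p=416, q=37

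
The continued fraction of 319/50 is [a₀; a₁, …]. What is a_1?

319 = 6·50 + 19   →  a_0 = 6
50 = 2·19 + 12   →  a_1 = 2

2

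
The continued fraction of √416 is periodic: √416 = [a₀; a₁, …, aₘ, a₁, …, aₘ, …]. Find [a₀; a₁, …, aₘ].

a₀ = ⌊√416⌋ = 20.
With m₀=0, d₀=1 and mₖ₊₁ = dₖaₖ − mₖ, dₖ₊₁ = (n − mₖ₊₁²)/dₖ, aₖ₊₁ = ⌊(a₀+mₖ₊₁)/dₖ₊₁⌋:
  k=1: m=20, d=16, a=2
  k=2: m=12, d=17, a=1
  k=3: m=5, d=23, a=1
  k=4: m=18, d=4, a=9
  k=5: m=18, d=23, a=1
  k=6: m=5, d=17, a=1
  k=7: m=12, d=16, a=2
  k=8: m=20, d=1, a=40
d=1 and a=2a₀=40 at k=8, so the next step gives (m, d) = (20, 16) again — its k=1 value — and the period has length 8.

[20; 2, 1, 1, 9, 1, 1, 2, 40]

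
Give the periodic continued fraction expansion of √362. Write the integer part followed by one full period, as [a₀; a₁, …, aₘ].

a₀ = ⌊√362⌋ = 19.
With m₀=0, d₀=1 and mₖ₊₁ = dₖaₖ − mₖ, dₖ₊₁ = (n − mₖ₊₁²)/dₖ, aₖ₊₁ = ⌊(a₀+mₖ₊₁)/dₖ₊₁⌋:
  k=1: m=19, d=1, a=38
d=1 and a=2a₀=38 at k=1, so the next step gives (m, d) = (19, 1) again — its k=1 value — and the period has length 1.

[19; 38]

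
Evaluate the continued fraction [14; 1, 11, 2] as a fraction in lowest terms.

373/25

Fold from the inside: start with 2/1.
  11 + 1/2 = 23/2
  1 + 2/23 = 25/23
  14 + 23/25 = 373/25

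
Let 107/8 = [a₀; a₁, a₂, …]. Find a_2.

107 = 13·8 + 3   →  a_0 = 13
8 = 2·3 + 2   →  a_1 = 2
3 = 1·2 + 1   →  a_2 = 1

1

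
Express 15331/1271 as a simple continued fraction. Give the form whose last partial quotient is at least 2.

[12; 16, 11, 3, 2]

15331 = 12·1271 + 79
1271 = 16·79 + 7
79 = 11·7 + 2
7 = 3·2 + 1
2 = 2·1 + 0  (stop)
So 15331/1271 = [12; 16, 11, 3, 2].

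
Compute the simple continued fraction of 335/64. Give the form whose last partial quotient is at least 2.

335 = 5·64 + 15
64 = 4·15 + 4
15 = 3·4 + 3
4 = 1·3 + 1
3 = 3·1 + 0  (stop)
So 335/64 = [5; 4, 3, 1, 3].

[5; 4, 3, 1, 3]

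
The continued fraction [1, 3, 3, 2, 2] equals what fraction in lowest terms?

73/56

Using pₖ = aₖpₖ₋₁ + pₖ₋₂ and qₖ = aₖqₖ₋₁ + qₖ₋₂:
  k=0: a=1, p=1, q=1
  k=1: a=3, p=4, q=3
  k=2: a=3, p=13, q=10
  k=3: a=2, p=30, q=23
  k=4: a=2, p=73, q=56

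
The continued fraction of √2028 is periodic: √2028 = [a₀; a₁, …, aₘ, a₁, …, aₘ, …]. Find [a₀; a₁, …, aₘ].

a₀ = ⌊√2028⌋ = 45.
With m₀=0, d₀=1 and mₖ₊₁ = dₖaₖ − mₖ, dₖ₊₁ = (n − mₖ₊₁²)/dₖ, aₖ₊₁ = ⌊(a₀+mₖ₊₁)/dₖ₊₁⌋:
  k=1: m=45, d=3, a=30
  k=2: m=45, d=1, a=90
d=1 and a=2a₀=90 at k=2, so the next step gives (m, d) = (45, 3) again — its k=1 value — and the period has length 2.

[45; 30, 90]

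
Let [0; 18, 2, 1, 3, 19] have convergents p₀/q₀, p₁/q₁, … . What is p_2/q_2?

2/37

Using pₖ = aₖpₖ₋₁ + pₖ₋₂, qₖ = aₖqₖ₋₁ + qₖ₋₂ (with p₋₁=1, p₋₂=0, q₋₁=0, q₋₂=1):
  k=0: a=0, p=0, q=1
  k=1: a=18, p=1, q=18
  k=2: a=2, p=2, q=37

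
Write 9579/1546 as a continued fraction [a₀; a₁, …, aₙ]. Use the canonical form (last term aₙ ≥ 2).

[6; 5, 9, 1, 3, 2, 3]

9579 = 6*1546 + 303
1546 = 5*303 + 31
303 = 9*31 + 24
31 = 1*24 + 7
24 = 3*7 + 3
7 = 2*3 + 1
3 = 3*1 + 0  (stop)
So 9579/1546 = [6; 5, 9, 1, 3, 2, 3].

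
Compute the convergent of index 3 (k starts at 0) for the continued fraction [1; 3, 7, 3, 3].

Using pₖ = aₖpₖ₋₁ + pₖ₋₂, qₖ = aₖqₖ₋₁ + qₖ₋₂ (with p₋₁=1, p₋₂=0, q₋₁=0, q₋₂=1):
  k=0: a=1, p=1, q=1
  k=1: a=3, p=4, q=3
  k=2: a=7, p=29, q=22
  k=3: a=3, p=91, q=69

91/69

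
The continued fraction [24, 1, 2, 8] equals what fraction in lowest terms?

Fold from the inside: start with 8/1.
  2 + 1/8 = 17/8
  1 + 8/17 = 25/17
  24 + 17/25 = 617/25

617/25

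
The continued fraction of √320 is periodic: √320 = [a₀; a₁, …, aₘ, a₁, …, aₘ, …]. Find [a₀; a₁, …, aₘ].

a₀ = ⌊√320⌋ = 17.
With m₀=0, d₀=1 and mₖ₊₁ = dₖaₖ − mₖ, dₖ₊₁ = (n − mₖ₊₁²)/dₖ, aₖ₊₁ = ⌊(a₀+mₖ₊₁)/dₖ₊₁⌋:
  k=1: m=17, d=31, a=1
  k=2: m=14, d=4, a=7
  k=3: m=14, d=31, a=1
  k=4: m=17, d=1, a=34
d=1 and a=2a₀=34 at k=4, so the next step gives (m, d) = (17, 31) again — its k=1 value — and the period has length 4.

[17; 1, 7, 1, 34]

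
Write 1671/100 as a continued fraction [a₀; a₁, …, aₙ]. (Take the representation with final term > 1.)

1671 = 16×100 + 71
100 = 1×71 + 29
71 = 2×29 + 13
29 = 2×13 + 3
13 = 4×3 + 1
3 = 3×1 + 0  (stop)
So 1671/100 = [16; 1, 2, 2, 4, 3].

[16; 1, 2, 2, 4, 3]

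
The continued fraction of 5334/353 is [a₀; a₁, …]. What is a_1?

9

5334 = 15·353 + 39   →  a_0 = 15
353 = 9·39 + 2   →  a_1 = 9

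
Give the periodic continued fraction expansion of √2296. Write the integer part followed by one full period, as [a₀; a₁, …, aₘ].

[47; 1, 10, 1, 94]

a₀ = ⌊√2296⌋ = 47.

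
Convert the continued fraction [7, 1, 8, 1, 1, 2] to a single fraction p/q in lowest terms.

379/48

Fold from the inside: start with 2/1.
  1 + 1/2 = 3/2
  1 + 2/3 = 5/3
  8 + 3/5 = 43/5
  1 + 5/43 = 48/43
  7 + 43/48 = 379/48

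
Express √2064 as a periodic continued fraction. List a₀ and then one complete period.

[45; 2, 3, 7, 3, 2, 90]

a₀ = ⌊√2064⌋ = 45.
With m₀=0, d₀=1 and mₖ₊₁ = dₖaₖ − mₖ, dₖ₊₁ = (n − mₖ₊₁²)/dₖ, aₖ₊₁ = ⌊(a₀+mₖ₊₁)/dₖ₊₁⌋:
  k=1: m=45, d=39, a=2
  k=2: m=33, d=25, a=3
  k=3: m=42, d=12, a=7
  k=4: m=42, d=25, a=3
  k=5: m=33, d=39, a=2
  k=6: m=45, d=1, a=90
d=1 and a=2a₀=90 at k=6, so the next step gives (m, d) = (45, 39) again — its k=1 value — and the period has length 6.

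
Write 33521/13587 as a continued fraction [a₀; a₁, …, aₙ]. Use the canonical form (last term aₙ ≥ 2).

[2; 2, 7, 9, 3, 3, 4, 2]

33521 = 2·13587 + 6347
13587 = 2·6347 + 893
6347 = 7·893 + 96
893 = 9·96 + 29
96 = 3·29 + 9
29 = 3·9 + 2
9 = 4·2 + 1
2 = 2·1 + 0  (stop)
So 33521/13587 = [2; 2, 7, 9, 3, 3, 4, 2].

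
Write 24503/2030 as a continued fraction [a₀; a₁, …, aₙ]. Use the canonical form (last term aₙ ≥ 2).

[12; 14, 5, 9, 3]

24503 = 12·2030 + 143
2030 = 14·143 + 28
143 = 5·28 + 3
28 = 9·3 + 1
3 = 3·1 + 0  (stop)
So 24503/2030 = [12; 14, 5, 9, 3].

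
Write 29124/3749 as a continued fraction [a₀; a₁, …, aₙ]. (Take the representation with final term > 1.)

[7; 1, 3, 3, 7, 2, 18]

29124 = 7*3749 + 2881
3749 = 1*2881 + 868
2881 = 3*868 + 277
868 = 3*277 + 37
277 = 7*37 + 18
37 = 2*18 + 1
18 = 18*1 + 0  (stop)
So 29124/3749 = [7; 1, 3, 3, 7, 2, 18].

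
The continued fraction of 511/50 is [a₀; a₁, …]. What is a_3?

511 = 10·50 + 11   →  a_0 = 10
50 = 4·11 + 6   →  a_1 = 4
11 = 1·6 + 5   →  a_2 = 1
6 = 1·5 + 1   →  a_3 = 1

1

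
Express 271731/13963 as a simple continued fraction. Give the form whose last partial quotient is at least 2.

271731 = 19×13963 + 6434
13963 = 2×6434 + 1095
6434 = 5×1095 + 959
1095 = 1×959 + 136
959 = 7×136 + 7
136 = 19×7 + 3
7 = 2×3 + 1
3 = 3×1 + 0  (stop)
So 271731/13963 = [19; 2, 5, 1, 7, 19, 2, 3].

[19; 2, 5, 1, 7, 19, 2, 3]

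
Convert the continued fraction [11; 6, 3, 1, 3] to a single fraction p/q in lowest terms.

Using pₖ = aₖpₖ₋₁ + pₖ₋₂ and qₖ = aₖqₖ₋₁ + qₖ₋₂:
  k=0: a=11, p=11, q=1
  k=1: a=6, p=67, q=6
  k=2: a=3, p=212, q=19
  k=3: a=1, p=279, q=25
  k=4: a=3, p=1049, q=94

1049/94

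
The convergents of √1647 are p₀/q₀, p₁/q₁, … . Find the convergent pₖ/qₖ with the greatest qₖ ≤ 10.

√1647 = [40; 1, 1, 2, 1, 1, 80, …] (period length 6).
Convergents:
  p_0/q_0 = 40/1
  p_1/q_1 = 41/1
  p_2/q_2 = 81/2
  p_3/q_3 = 203/5
  p_4/q_4 = 284/7
  p_5/q_5 = 487/12
q_4 = 7 ≤ 10 < 12 = q_5, so the answer is 284/7.

284/7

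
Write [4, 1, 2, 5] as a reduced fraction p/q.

Fold from the inside: start with 5/1.
  2 + 1/5 = 11/5
  1 + 5/11 = 16/11
  4 + 11/16 = 75/16

75/16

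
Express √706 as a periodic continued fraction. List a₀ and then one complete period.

[26; 1, 1, 3, 26, 3, 1, 1, 52]

a₀ = ⌊√706⌋ = 26.
With m₀=0, d₀=1 and mₖ₊₁ = dₖaₖ − mₖ, dₖ₊₁ = (n − mₖ₊₁²)/dₖ, aₖ₊₁ = ⌊(a₀+mₖ₊₁)/dₖ₊₁⌋:
  k=1: m=26, d=30, a=1
  k=2: m=4, d=23, a=1
  k=3: m=19, d=15, a=3
  k=4: m=26, d=2, a=26
  k=5: m=26, d=15, a=3
  k=6: m=19, d=23, a=1
  k=7: m=4, d=30, a=1
  k=8: m=26, d=1, a=52
d=1 and a=2a₀=52 at k=8, so the next step gives (m, d) = (26, 30) again — its k=1 value — and the period has length 8.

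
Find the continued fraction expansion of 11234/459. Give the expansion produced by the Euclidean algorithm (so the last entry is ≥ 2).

11234 = 24×459 + 218
459 = 2×218 + 23
218 = 9×23 + 11
23 = 2×11 + 1
11 = 11×1 + 0  (stop)
So 11234/459 = [24; 2, 9, 2, 11].

[24; 2, 9, 2, 11]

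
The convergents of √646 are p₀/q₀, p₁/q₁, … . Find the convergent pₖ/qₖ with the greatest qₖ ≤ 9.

√646 = [25; 2, 2, 2, 50, …] (period length 4).
Convergents:
  p_0/q_0 = 25/1
  p_1/q_1 = 51/2
  p_2/q_2 = 127/5
  p_3/q_3 = 305/12
q_2 = 5 ≤ 9 < 12 = q_3, so the answer is 127/5.

127/5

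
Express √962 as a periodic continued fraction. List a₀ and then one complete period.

[31; 62]

a₀ = ⌊√962⌋ = 31.
With m₀=0, d₀=1 and mₖ₊₁ = dₖaₖ − mₖ, dₖ₊₁ = (n − mₖ₊₁²)/dₖ, aₖ₊₁ = ⌊(a₀+mₖ₊₁)/dₖ₊₁⌋:
  k=1: m=31, d=1, a=62
d=1 and a=2a₀=62 at k=1, so the next step gives (m, d) = (31, 1) again — its k=1 value — and the period has length 1.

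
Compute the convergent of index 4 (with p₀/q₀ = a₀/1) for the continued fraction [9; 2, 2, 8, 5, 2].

Using pₖ = aₖpₖ₋₁ + pₖ₋₂, qₖ = aₖqₖ₋₁ + qₖ₋₂ (with p₋₁=1, p₋₂=0, q₋₁=0, q₋₂=1):
  k=0: a=9, p=9, q=1
  k=1: a=2, p=19, q=2
  k=2: a=2, p=47, q=5
  k=3: a=8, p=395, q=42
  k=4: a=5, p=2022, q=215

2022/215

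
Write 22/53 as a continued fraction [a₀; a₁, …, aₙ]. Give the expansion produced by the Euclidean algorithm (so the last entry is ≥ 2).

22 = 0·53 + 22
53 = 2·22 + 9
22 = 2·9 + 4
9 = 2·4 + 1
4 = 4·1 + 0  (stop)
So 22/53 = [0; 2, 2, 2, 4].

[0; 2, 2, 2, 4]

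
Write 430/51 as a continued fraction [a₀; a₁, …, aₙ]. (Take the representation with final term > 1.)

[8; 2, 3, 7]

430 = 8·51 + 22
51 = 2·22 + 7
22 = 3·7 + 1
7 = 7·1 + 0  (stop)
So 430/51 = [8; 2, 3, 7].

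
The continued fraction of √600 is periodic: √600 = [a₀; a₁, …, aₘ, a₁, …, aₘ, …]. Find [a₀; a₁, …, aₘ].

[24; 2, 48]

a₀ = ⌊√600⌋ = 24.
With m₀=0, d₀=1 and mₖ₊₁ = dₖaₖ − mₖ, dₖ₊₁ = (n − mₖ₊₁²)/dₖ, aₖ₊₁ = ⌊(a₀+mₖ₊₁)/dₖ₊₁⌋:
  k=1: m=24, d=24, a=2
  k=2: m=24, d=1, a=48
d=1 and a=2a₀=48 at k=2, so the next step gives (m, d) = (24, 24) again — its k=1 value — and the period has length 2.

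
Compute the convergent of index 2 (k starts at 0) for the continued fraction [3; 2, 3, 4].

Using pₖ = aₖpₖ₋₁ + pₖ₋₂, qₖ = aₖqₖ₋₁ + qₖ₋₂ (with p₋₁=1, p₋₂=0, q₋₁=0, q₋₂=1):
  k=0: a=3, p=3, q=1
  k=1: a=2, p=7, q=2
  k=2: a=3, p=24, q=7

24/7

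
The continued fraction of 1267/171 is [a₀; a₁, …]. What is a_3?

1267 = 7·171 + 70   →  a_0 = 7
171 = 2·70 + 31   →  a_1 = 2
70 = 2·31 + 8   →  a_2 = 2
31 = 3·8 + 7   →  a_3 = 3

3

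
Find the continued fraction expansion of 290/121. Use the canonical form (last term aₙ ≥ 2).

[2; 2, 1, 1, 11, 2]

290 = 2*121 + 48
121 = 2*48 + 25
48 = 1*25 + 23
25 = 1*23 + 2
23 = 11*2 + 1
2 = 2*1 + 0  (stop)
So 290/121 = [2; 2, 1, 1, 11, 2].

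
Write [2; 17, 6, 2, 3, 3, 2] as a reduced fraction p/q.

12041/5850

Fold from the inside: start with 2/1.
  3 + 1/2 = 7/2
  3 + 2/7 = 23/7
  2 + 7/23 = 53/23
  6 + 23/53 = 341/53
  17 + 53/341 = 5850/341
  2 + 341/5850 = 12041/5850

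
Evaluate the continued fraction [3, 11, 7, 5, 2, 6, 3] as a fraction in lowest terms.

Fold from the inside: start with 3/1.
  6 + 1/3 = 19/3
  2 + 3/19 = 41/19
  5 + 19/41 = 224/41
  7 + 41/224 = 1609/224
  11 + 224/1609 = 17923/1609
  3 + 1609/17923 = 55378/17923

55378/17923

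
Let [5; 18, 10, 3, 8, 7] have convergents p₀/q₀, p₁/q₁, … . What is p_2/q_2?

915/181

Using pₖ = aₖpₖ₋₁ + pₖ₋₂, qₖ = aₖqₖ₋₁ + qₖ₋₂ (with p₋₁=1, p₋₂=0, q₋₁=0, q₋₂=1):
  k=0: a=5, p=5, q=1
  k=1: a=18, p=91, q=18
  k=2: a=10, p=915, q=181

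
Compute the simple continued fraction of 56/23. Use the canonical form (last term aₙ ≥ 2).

56 = 2·23 + 10
23 = 2·10 + 3
10 = 3·3 + 1
3 = 3·1 + 0  (stop)
So 56/23 = [2; 2, 3, 3].

[2; 2, 3, 3]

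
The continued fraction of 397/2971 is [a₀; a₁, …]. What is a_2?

397 = 0·2971 + 397   →  a_0 = 0
2971 = 7·397 + 192   →  a_1 = 7
397 = 2·192 + 13   →  a_2 = 2

2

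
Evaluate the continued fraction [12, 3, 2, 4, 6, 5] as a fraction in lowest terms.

12241/996

Using pₖ = aₖpₖ₋₁ + pₖ₋₂ and qₖ = aₖqₖ₋₁ + qₖ₋₂:
  k=0: a=12, p=12, q=1
  k=1: a=3, p=37, q=3
  k=2: a=2, p=86, q=7
  k=3: a=4, p=381, q=31
  k=4: a=6, p=2372, q=193
  k=5: a=5, p=12241, q=996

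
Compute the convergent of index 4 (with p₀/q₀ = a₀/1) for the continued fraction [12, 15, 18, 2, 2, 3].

16712/1385

Using pₖ = aₖpₖ₋₁ + pₖ₋₂, qₖ = aₖqₖ₋₁ + qₖ₋₂ (with p₋₁=1, p₋₂=0, q₋₁=0, q₋₂=1):
  k=0: a=12, p=12, q=1
  k=1: a=15, p=181, q=15
  k=2: a=18, p=3270, q=271
  k=3: a=2, p=6721, q=557
  k=4: a=2, p=16712, q=1385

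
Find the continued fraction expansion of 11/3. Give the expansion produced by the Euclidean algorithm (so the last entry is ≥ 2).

11 = 3*3 + 2
3 = 1*2 + 1
2 = 2*1 + 0  (stop)
So 11/3 = [3; 1, 2].

[3; 1, 2]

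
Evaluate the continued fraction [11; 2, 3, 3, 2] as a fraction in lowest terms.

Fold from the inside: start with 2/1.
  3 + 1/2 = 7/2
  3 + 2/7 = 23/7
  2 + 7/23 = 53/23
  11 + 23/53 = 606/53

606/53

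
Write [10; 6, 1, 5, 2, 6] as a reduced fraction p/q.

Fold from the inside: start with 6/1.
  2 + 1/6 = 13/6
  5 + 6/13 = 71/13
  1 + 13/71 = 84/71
  6 + 71/84 = 575/84
  10 + 84/575 = 5834/575

5834/575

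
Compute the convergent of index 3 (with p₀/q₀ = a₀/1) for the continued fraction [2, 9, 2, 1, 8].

59/28

Using pₖ = aₖpₖ₋₁ + pₖ₋₂, qₖ = aₖqₖ₋₁ + qₖ₋₂ (with p₋₁=1, p₋₂=0, q₋₁=0, q₋₂=1):
  k=0: a=2, p=2, q=1
  k=1: a=9, p=19, q=9
  k=2: a=2, p=40, q=19
  k=3: a=1, p=59, q=28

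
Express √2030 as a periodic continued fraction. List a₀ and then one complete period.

a₀ = ⌊√2030⌋ = 45.

[45; 18, 90]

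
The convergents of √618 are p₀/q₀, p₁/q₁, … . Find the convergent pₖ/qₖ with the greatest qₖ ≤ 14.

√618 = [24; 1, 6, 8, 6, 1, 48, …] (period length 6).
Convergents:
  p_0/q_0 = 24/1
  p_1/q_1 = 25/1
  p_2/q_2 = 174/7
  p_3/q_3 = 1417/57
q_2 = 7 ≤ 14 < 57 = q_3, so the answer is 174/7.

174/7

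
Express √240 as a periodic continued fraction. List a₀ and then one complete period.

[15; 2, 30]

a₀ = ⌊√240⌋ = 15.
With m₀=0, d₀=1 and mₖ₊₁ = dₖaₖ − mₖ, dₖ₊₁ = (n − mₖ₊₁²)/dₖ, aₖ₊₁ = ⌊(a₀+mₖ₊₁)/dₖ₊₁⌋:
  k=1: m=15, d=15, a=2
  k=2: m=15, d=1, a=30
d=1 and a=2a₀=30 at k=2, so the next step gives (m, d) = (15, 15) again — its k=1 value — and the period has length 2.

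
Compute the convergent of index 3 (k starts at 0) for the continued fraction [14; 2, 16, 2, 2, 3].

985/68

Using pₖ = aₖpₖ₋₁ + pₖ₋₂, qₖ = aₖqₖ₋₁ + qₖ₋₂ (with p₋₁=1, p₋₂=0, q₋₁=0, q₋₂=1):
  k=0: a=14, p=14, q=1
  k=1: a=2, p=29, q=2
  k=2: a=16, p=478, q=33
  k=3: a=2, p=985, q=68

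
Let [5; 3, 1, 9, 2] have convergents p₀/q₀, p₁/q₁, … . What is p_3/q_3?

205/39

Using pₖ = aₖpₖ₋₁ + pₖ₋₂, qₖ = aₖqₖ₋₁ + qₖ₋₂ (with p₋₁=1, p₋₂=0, q₋₁=0, q₋₂=1):
  k=0: a=5, p=5, q=1
  k=1: a=3, p=16, q=3
  k=2: a=1, p=21, q=4
  k=3: a=9, p=205, q=39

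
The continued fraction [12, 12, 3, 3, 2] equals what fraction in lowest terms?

Fold from the inside: start with 2/1.
  3 + 1/2 = 7/2
  3 + 2/7 = 23/7
  12 + 7/23 = 283/23
  12 + 23/283 = 3419/283

3419/283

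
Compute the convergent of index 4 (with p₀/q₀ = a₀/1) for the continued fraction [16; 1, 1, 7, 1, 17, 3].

281/17

Using pₖ = aₖpₖ₋₁ + pₖ₋₂, qₖ = aₖqₖ₋₁ + qₖ₋₂ (with p₋₁=1, p₋₂=0, q₋₁=0, q₋₂=1):
  k=0: a=16, p=16, q=1
  k=1: a=1, p=17, q=1
  k=2: a=1, p=33, q=2
  k=3: a=7, p=248, q=15
  k=4: a=1, p=281, q=17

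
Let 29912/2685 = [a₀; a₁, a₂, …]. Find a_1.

29912 = 11·2685 + 377   →  a_0 = 11
2685 = 7·377 + 46   →  a_1 = 7

7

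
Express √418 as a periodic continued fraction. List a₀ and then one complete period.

[20; 2, 4, 20, 4, 2, 40]

a₀ = ⌊√418⌋ = 20.
With m₀=0, d₀=1 and mₖ₊₁ = dₖaₖ − mₖ, dₖ₊₁ = (n − mₖ₊₁²)/dₖ, aₖ₊₁ = ⌊(a₀+mₖ₊₁)/dₖ₊₁⌋:
  k=1: m=20, d=18, a=2
  k=2: m=16, d=9, a=4
  k=3: m=20, d=2, a=20
  k=4: m=20, d=9, a=4
  k=5: m=16, d=18, a=2
  k=6: m=20, d=1, a=40
d=1 and a=2a₀=40 at k=6, so the next step gives (m, d) = (20, 18) again — its k=1 value — and the period has length 6.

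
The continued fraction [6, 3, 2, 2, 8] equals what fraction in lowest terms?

900/143

Fold from the inside: start with 8/1.
  2 + 1/8 = 17/8
  2 + 8/17 = 42/17
  3 + 17/42 = 143/42
  6 + 42/143 = 900/143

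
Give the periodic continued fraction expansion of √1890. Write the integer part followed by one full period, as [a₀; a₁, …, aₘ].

a₀ = ⌊√1890⌋ = 43.
With m₀=0, d₀=1 and mₖ₊₁ = dₖaₖ − mₖ, dₖ₊₁ = (n − mₖ₊₁²)/dₖ, aₖ₊₁ = ⌊(a₀+mₖ₊₁)/dₖ₊₁⌋:
  k=1: m=43, d=41, a=2
  k=2: m=39, d=9, a=9
  k=3: m=42, d=14, a=6
  k=4: m=42, d=9, a=9
  k=5: m=39, d=41, a=2
  k=6: m=43, d=1, a=86
d=1 and a=2a₀=86 at k=6, so the next step gives (m, d) = (43, 41) again — its k=1 value — and the period has length 6.

[43; 2, 9, 6, 9, 2, 86]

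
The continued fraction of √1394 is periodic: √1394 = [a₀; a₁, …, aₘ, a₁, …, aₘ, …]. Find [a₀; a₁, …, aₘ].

[37; 2, 1, 36, 1, 2, 74]

a₀ = ⌊√1394⌋ = 37.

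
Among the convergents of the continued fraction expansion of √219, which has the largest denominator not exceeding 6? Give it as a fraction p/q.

74/5

√219 = [14; 1, 3, 1, 28, …] (period length 4).
Convergents:
  p_0/q_0 = 14/1
  p_1/q_1 = 15/1
  p_2/q_2 = 59/4
  p_3/q_3 = 74/5
  p_4/q_4 = 2131/144
q_3 = 5 ≤ 6 < 144 = q_4, so the answer is 74/5.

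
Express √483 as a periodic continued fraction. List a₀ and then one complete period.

a₀ = ⌊√483⌋ = 21.
With m₀=0, d₀=1 and mₖ₊₁ = dₖaₖ − mₖ, dₖ₊₁ = (n − mₖ₊₁²)/dₖ, aₖ₊₁ = ⌊(a₀+mₖ₊₁)/dₖ₊₁⌋:
  k=1: m=21, d=42, a=1
  k=2: m=21, d=1, a=42
d=1 and a=2a₀=42 at k=2, so the next step gives (m, d) = (21, 42) again — its k=1 value — and the period has length 2.

[21; 1, 42]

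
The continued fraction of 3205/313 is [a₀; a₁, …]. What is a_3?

1

3205 = 10·313 + 75   →  a_0 = 10
313 = 4·75 + 13   →  a_1 = 4
75 = 5·13 + 10   →  a_2 = 5
13 = 1·10 + 3   →  a_3 = 1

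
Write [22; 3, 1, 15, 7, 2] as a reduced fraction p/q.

21208/953

Fold from the inside: start with 2/1.
  7 + 1/2 = 15/2
  15 + 2/15 = 227/15
  1 + 15/227 = 242/227
  3 + 227/242 = 953/242
  22 + 242/953 = 21208/953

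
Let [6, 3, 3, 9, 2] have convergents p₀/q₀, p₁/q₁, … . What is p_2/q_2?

Using pₖ = aₖpₖ₋₁ + pₖ₋₂, qₖ = aₖqₖ₋₁ + qₖ₋₂ (with p₋₁=1, p₋₂=0, q₋₁=0, q₋₂=1):
  k=0: a=6, p=6, q=1
  k=1: a=3, p=19, q=3
  k=2: a=3, p=63, q=10

63/10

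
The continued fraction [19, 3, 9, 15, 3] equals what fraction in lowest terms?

25060/1297

Using pₖ = aₖpₖ₋₁ + pₖ₋₂ and qₖ = aₖqₖ₋₁ + qₖ₋₂:
  k=0: a=19, p=19, q=1
  k=1: a=3, p=58, q=3
  k=2: a=9, p=541, q=28
  k=3: a=15, p=8173, q=423
  k=4: a=3, p=25060, q=1297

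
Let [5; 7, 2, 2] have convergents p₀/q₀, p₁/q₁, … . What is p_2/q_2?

77/15

Using pₖ = aₖpₖ₋₁ + pₖ₋₂, qₖ = aₖqₖ₋₁ + qₖ₋₂ (with p₋₁=1, p₋₂=0, q₋₁=0, q₋₂=1):
  k=0: a=5, p=5, q=1
  k=1: a=7, p=36, q=7
  k=2: a=2, p=77, q=15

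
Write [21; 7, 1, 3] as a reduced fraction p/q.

Fold from the inside: start with 3/1.
  1 + 1/3 = 4/3
  7 + 3/4 = 31/4
  21 + 4/31 = 655/31

655/31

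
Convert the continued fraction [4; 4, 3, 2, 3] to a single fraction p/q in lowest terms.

436/103

Fold from the inside: start with 3/1.
  2 + 1/3 = 7/3
  3 + 3/7 = 24/7
  4 + 7/24 = 103/24
  4 + 24/103 = 436/103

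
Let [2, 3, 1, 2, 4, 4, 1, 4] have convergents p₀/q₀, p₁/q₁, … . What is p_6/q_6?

Using pₖ = aₖpₖ₋₁ + pₖ₋₂, qₖ = aₖqₖ₋₁ + qₖ₋₂ (with p₋₁=1, p₋₂=0, q₋₁=0, q₋₂=1):
  k=0: a=2, p=2, q=1
  k=1: a=3, p=7, q=3
  k=2: a=1, p=9, q=4
  k=3: a=2, p=25, q=11
  k=4: a=4, p=109, q=48
  k=5: a=4, p=461, q=203
  k=6: a=1, p=570, q=251

570/251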